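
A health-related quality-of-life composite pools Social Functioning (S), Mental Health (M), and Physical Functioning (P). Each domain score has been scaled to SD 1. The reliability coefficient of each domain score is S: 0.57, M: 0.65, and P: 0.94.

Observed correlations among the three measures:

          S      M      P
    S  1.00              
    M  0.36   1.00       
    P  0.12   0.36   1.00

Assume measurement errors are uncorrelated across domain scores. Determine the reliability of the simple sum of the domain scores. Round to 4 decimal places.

Var(S+M+P) = 3 + 2·[0.36 + 0.12 + 0.36] = 3 + 1.68 = 4.68.
Under uncorrelated errors the observed covariances equal the true-score covariances, so only the own-variance terms attenuate.
True-score variance = [0.57 + 0.65 + 0.94] + 1.68 = 2.16 + 1.68 = 3.84.
Reliability = 3.84 / 4.68 = 0.8205.

0.8205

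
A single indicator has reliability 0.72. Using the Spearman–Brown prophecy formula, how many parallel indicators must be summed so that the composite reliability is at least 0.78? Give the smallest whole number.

k ≥ ρ*(1−ρ₁)/(ρ₁(1−ρ*)) = 0.78·0.28 / (0.72·0.22) = 1.379.
Smallest integer k = 2.

2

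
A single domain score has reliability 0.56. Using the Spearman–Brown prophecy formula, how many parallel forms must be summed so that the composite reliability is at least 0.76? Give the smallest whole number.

3

k ≥ ρ*(1−ρ₁)/(ρ₁(1−ρ*)) = 0.76·0.44 / (0.56·0.24) = 2.488.
Smallest integer k = 3.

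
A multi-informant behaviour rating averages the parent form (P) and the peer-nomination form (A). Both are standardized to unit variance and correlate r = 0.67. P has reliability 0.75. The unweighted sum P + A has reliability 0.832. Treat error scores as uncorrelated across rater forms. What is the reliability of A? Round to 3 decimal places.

0.689

Var(P+A) = 2 + 2·0.67 = 3.340.
True-score variance = ρ_P + ρ_A + 2·0.67, so 0.832 = (0.75 + ρ_A + 1.34) / 3.340.
ρ_A = 0.832·3.340 − 0.75 − 1.34 = 0.689.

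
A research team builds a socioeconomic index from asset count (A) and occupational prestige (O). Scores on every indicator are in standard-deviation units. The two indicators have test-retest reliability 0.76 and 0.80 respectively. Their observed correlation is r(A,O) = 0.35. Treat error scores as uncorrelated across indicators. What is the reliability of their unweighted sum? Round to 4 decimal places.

0.8370

Var(A+O) = 2 + 2·[0.35] = 2 + 0.7 = 2.7.
Under uncorrelated errors the observed covariances equal the true-score covariances, so only the own-variance terms attenuate.
True-score variance = [0.76 + 0.80] + 0.7 = 1.56 + 0.7 = 2.26.
Reliability = 2.26 / 2.7 = 0.8370.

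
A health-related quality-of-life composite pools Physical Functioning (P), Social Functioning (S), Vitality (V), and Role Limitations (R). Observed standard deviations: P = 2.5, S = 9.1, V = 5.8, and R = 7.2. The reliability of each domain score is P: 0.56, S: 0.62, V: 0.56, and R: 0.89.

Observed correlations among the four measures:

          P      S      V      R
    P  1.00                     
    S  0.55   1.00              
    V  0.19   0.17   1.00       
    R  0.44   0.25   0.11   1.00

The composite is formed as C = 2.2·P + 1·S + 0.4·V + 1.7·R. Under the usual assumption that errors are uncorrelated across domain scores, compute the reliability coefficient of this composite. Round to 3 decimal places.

Var(C) = 2.2²·2.5² + 9.1² + 0.4²·5.8² + 1.7²·7.2² + 2·[2.2·2.5·9.1·0.55 + 0.88·2.5·5.8·0.19 + 3.74·2.5·7.2·0.44 + 0.4·9.1·5.8·0.17 + 1.7·9.1·7.2·0.25 + 0.68·5.8·7.2·0.11] = 268.26 + 188.263 = 456.523.
With uncorrelated errors the cross-covariances are all true-score covariance, so they carry over unchanged; only the diagonal terms shrink to ρᵢσᵢ².
True-score variance = [2.2²·2.5²·0.56 + 9.1²·0.62 + 0.4²·5.8²·0.56 + 1.7²·7.2²·0.89] + 188.263 = 204.634 + 188.263 = 392.897.
Reliability = 392.897 / 456.523 = 0.861.

0.861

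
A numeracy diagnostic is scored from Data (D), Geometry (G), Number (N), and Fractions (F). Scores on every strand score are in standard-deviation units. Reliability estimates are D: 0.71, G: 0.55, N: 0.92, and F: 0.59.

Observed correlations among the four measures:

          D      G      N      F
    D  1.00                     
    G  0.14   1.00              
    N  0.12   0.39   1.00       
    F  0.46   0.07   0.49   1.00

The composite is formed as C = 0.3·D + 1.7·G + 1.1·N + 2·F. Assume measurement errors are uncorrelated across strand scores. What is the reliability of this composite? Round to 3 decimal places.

0.765

Var(C) = 0.3² + 1.7² + 1.1² + 2² + 2·[0.51·0.14 + 0.33·0.12 + 0.6·0.46 + 1.87·0.39 + 3.4·0.07 + 2.2·0.49] = 8.19 + 4.8646 = 13.0546.
With uncorrelated errors the cross-covariances are all true-score covariance, so they carry over unchanged; only the diagonal terms shrink to ρᵢσᵢ².
True-score variance = [0.3²·0.71 + 1.7²·0.55 + 1.1²·0.92 + 2²·0.59] + 4.8646 = 5.1266 + 4.8646 = 9.9912.
Reliability = 9.9912 / 13.0546 = 0.765.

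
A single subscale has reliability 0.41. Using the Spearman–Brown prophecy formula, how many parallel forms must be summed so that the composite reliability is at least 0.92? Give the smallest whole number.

17

k ≥ ρ*(1−ρ₁)/(ρ₁(1−ρ*)) = 0.92·0.59 / (0.41·0.08) = 16.549.
Smallest integer k = 17.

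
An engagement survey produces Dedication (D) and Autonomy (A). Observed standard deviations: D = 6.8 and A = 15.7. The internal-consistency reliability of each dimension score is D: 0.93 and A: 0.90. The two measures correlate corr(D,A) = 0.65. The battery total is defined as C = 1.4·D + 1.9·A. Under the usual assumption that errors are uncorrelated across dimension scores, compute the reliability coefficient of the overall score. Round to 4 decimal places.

0.9294

Var(C) = 1.4²·6.8² + 1.9²·15.7² + 2·[2.66·6.8·15.7·0.65] = 980.459 + 369.176 = 1349.64.
Because errors are independent across components, Cov(Tᵢ,Tⱼ) = Cov(Xᵢ,Xⱼ); the off-diagonal part of the true-score variance is the same as above.
True-score variance = [1.4²·6.8²·0.93 + 1.9²·15.7²·0.90] + 369.176 = 885.132 + 369.176 = 1254.31.
Reliability = 1254.31 / 1349.64 = 0.9294.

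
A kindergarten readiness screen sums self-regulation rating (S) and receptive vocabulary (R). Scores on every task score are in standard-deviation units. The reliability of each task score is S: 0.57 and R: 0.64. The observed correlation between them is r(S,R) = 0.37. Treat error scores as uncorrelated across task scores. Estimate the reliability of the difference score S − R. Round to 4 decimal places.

0.3730

Var(S−R) = 1 + 1 − 2·0.37 = 2 − 0.74 = 1.26.
With uncorrelated errors the cross-covariances are all true-score covariance, so they carry over unchanged; only the diagonal terms shrink to ρᵢσᵢ².
True-score variance = [0.57 + 0.64] − 0.74 = 1.21 − 0.74 = 0.47.
Reliability = 0.47 / 1.26 = 0.3730.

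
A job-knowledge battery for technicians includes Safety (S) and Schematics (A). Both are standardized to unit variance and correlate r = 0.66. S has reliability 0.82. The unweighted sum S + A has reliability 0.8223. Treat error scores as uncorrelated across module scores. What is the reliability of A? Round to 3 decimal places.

0.590

Var(S+A) = 2 + 2·0.66 = 3.320.
True-score variance = ρ_S + ρ_A + 2·0.66, so 0.8223 = (0.82 + ρ_A + 1.32) / 3.320.
ρ_A = 0.8223·3.320 − 0.82 − 1.32 = 0.590.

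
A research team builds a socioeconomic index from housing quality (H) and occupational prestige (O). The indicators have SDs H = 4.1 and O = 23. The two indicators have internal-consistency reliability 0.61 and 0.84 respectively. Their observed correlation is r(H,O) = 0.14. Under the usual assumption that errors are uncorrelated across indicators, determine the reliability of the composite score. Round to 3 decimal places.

0.841

Var(H+O) = 4.1² + 23² + 2·[4.1·23·0.14] = 545.81 + 26.404 = 572.214.
Under uncorrelated errors the observed covariances equal the true-score covariances, so only the own-variance terms attenuate.
True-score variance = [4.1²·0.61 + 23²·0.84] + 26.404 = 454.614 + 26.404 = 481.018.
Reliability = 481.018 / 572.214 = 0.841.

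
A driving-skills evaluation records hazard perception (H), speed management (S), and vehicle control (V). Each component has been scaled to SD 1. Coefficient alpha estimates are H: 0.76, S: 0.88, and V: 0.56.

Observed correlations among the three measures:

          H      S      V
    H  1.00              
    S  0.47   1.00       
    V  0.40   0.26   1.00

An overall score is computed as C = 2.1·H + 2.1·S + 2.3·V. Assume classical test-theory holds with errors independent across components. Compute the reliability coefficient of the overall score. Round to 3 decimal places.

Var(C) = 2.1² + 2.1² + 2.3² + 2·[4.41·0.47 + 4.83·0.40 + 4.83·0.26] = 14.11 + 10.521 = 24.631.
Under uncorrelated errors the observed covariances equal the true-score covariances, so only the own-variance terms attenuate.
True-score variance = [2.1²·0.76 + 2.1²·0.88 + 2.3²·0.56] + 10.521 = 10.1948 + 10.521 = 20.7158.
Reliability = 20.7158 / 24.631 = 0.841.

0.841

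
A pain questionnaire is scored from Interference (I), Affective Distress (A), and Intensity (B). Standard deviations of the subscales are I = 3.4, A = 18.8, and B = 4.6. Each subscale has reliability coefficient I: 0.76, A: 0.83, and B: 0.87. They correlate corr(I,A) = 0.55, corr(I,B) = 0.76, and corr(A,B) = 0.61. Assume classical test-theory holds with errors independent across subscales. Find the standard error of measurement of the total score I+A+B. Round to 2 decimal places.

Var(total) = 386.16 + 199.59 = 585.75.
True-score variance = 320.55 + 199.59 = 520.14, so reliability = 0.8880.
Error variance = 585.75 − 520.14 = 65.61; SEM = √65.61 = 8.10.

8.10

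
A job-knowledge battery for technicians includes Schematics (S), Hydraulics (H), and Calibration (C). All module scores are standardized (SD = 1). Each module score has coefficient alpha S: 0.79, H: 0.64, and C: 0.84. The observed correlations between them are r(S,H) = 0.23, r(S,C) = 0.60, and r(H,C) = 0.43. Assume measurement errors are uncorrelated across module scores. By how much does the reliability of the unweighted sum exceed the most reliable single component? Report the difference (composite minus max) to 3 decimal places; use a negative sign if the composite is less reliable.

Var(sum) = 3 + 2.52 = 5.52; true-score variance = 2.27 + 2.52 = 4.79; composite reliability = 0.8678.
Max component reliability = 0.8400.
Difference = 0.8678 − 0.8400 = 0.028.

0.028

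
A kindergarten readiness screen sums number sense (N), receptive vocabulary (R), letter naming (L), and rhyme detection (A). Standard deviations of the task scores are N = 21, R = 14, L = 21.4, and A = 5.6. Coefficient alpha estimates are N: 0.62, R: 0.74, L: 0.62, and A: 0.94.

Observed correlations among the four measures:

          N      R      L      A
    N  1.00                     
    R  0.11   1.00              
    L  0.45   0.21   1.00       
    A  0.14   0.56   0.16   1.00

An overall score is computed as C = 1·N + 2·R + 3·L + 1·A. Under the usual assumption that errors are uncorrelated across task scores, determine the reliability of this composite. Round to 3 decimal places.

0.751

Var(C) = 21² + 2²·14² + 3²·21.4² + 5.6² + 2·[2·21·14·0.11 + 3·21·21.4·0.45 + 21·5.6·0.14 + 6·14·21.4·0.21 + 2·14·5.6·0.56 + 3·21.4·5.6·0.16] = 5378 + 2421.32 = 7799.32.
With uncorrelated errors the cross-covariances are all true-score covariance, so they carry over unchanged; only the diagonal terms shrink to ρᵢσᵢ².
True-score variance = [21²·0.62 + 2²·14²·0.74 + 3²·21.4²·0.62 + 5.6²·0.94] + 2421.32 = 3438.48 + 2421.32 = 5859.8.
Reliability = 5859.8 / 7799.32 = 0.751.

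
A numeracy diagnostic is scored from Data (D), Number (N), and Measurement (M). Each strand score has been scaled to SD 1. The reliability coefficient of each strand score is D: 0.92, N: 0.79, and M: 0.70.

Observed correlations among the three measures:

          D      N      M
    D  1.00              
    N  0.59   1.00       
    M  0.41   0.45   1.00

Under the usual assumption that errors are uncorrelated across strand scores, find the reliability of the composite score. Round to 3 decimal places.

Var(D+N+M) = 3 + 2·[0.59 + 0.41 + 0.45] = 3 + 2.9 = 5.9.
Because errors are independent across components, Cov(Tᵢ,Tⱼ) = Cov(Xᵢ,Xⱼ); the off-diagonal part of the true-score variance is the same as above.
True-score variance = [0.92 + 0.79 + 0.70] + 2.9 = 2.41 + 2.9 = 5.31.
Reliability = 5.31 / 5.9 = 0.900.

0.900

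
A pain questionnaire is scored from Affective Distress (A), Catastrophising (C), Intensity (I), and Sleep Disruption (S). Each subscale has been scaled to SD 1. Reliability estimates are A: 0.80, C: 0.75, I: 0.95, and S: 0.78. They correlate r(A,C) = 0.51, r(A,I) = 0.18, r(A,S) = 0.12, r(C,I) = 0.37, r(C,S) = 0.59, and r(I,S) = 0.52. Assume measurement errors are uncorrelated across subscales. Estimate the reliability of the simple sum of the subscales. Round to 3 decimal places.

Var(A+C+I+S) = 4 + 2·[0.51 + 0.18 + 0.12 + 0.37 + 0.59 + 0.52] = 4 + 4.58 = 8.58.
Under uncorrelated errors the observed covariances equal the true-score covariances, so only the own-variance terms attenuate.
True-score variance = [0.80 + 0.75 + 0.95 + 0.78] + 4.58 = 3.28 + 4.58 = 7.86.
Reliability = 7.86 / 8.58 = 0.916.

0.916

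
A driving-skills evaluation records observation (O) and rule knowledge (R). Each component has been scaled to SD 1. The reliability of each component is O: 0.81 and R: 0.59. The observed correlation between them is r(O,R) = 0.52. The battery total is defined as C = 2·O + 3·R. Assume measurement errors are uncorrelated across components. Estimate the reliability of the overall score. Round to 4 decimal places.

Var(C) = 2² + 3² + 2·[6·0.52] = 13 + 6.24 = 19.24.
Under uncorrelated errors the observed covariances equal the true-score covariances, so only the own-variance terms attenuate.
True-score variance = [2²·0.81 + 3²·0.59] + 6.24 = 8.55 + 6.24 = 14.79.
Reliability = 14.79 / 19.24 = 0.7687.

0.7687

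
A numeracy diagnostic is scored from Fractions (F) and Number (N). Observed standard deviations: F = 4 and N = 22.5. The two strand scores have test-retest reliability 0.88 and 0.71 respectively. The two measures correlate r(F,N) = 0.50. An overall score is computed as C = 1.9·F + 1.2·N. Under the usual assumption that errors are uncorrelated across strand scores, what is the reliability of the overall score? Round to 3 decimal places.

Var(C) = 1.9²·4² + 1.2²·22.5² + 2·[2.28·4·22.5·0.50] = 786.76 + 205.2 = 991.96.
Because errors are independent across components, Cov(Tᵢ,Tⱼ) = Cov(Xᵢ,Xⱼ); the off-diagonal part of the true-score variance is the same as above.
True-score variance = [1.9²·4²·0.88 + 1.2²·22.5²·0.71] + 205.2 = 568.419 + 205.2 = 773.619.
Reliability = 773.619 / 991.96 = 0.780.

0.780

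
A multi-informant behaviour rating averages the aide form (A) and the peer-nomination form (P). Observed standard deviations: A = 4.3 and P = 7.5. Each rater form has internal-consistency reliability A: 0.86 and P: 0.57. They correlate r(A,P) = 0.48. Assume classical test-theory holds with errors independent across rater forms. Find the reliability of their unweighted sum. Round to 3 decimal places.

0.747

Var(A+P) = 4.3² + 7.5² + 2·[4.3·7.5·0.48] = 74.74 + 30.96 = 105.7.
Because errors are independent across components, Cov(Tᵢ,Tⱼ) = Cov(Xᵢ,Xⱼ); the off-diagonal part of the true-score variance is the same as above.
True-score variance = [4.3²·0.86 + 7.5²·0.57] + 30.96 = 47.9639 + 30.96 = 78.9239.
Reliability = 78.9239 / 105.7 = 0.747.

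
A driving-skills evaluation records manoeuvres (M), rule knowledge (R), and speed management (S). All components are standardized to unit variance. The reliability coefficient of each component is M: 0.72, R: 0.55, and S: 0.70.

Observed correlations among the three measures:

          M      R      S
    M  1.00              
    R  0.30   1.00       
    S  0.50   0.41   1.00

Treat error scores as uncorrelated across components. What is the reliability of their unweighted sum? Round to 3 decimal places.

0.810

Var(M+R+S) = 3 + 2·[0.30 + 0.50 + 0.41] = 3 + 2.42 = 5.42.
Because errors are independent across components, Cov(Tᵢ,Tⱼ) = Cov(Xᵢ,Xⱼ); the off-diagonal part of the true-score variance is the same as above.
True-score variance = [0.72 + 0.55 + 0.70] + 2.42 = 1.97 + 2.42 = 4.39.
Reliability = 4.39 / 5.42 = 0.810.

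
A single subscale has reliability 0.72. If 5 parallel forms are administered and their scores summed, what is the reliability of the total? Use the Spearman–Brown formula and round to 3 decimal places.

ρ_k = kρ / (1 + (k−1)ρ) = 5·0.72 / (1 + 4·0.72) = 3.600 / 3.880 = 0.928.

0.928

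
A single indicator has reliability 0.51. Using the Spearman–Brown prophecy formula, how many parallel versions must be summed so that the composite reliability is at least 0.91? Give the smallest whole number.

k ≥ ρ*(1−ρ₁)/(ρ₁(1−ρ*)) = 0.91·0.49 / (0.51·0.09) = 9.715.
Smallest integer k = 10.

10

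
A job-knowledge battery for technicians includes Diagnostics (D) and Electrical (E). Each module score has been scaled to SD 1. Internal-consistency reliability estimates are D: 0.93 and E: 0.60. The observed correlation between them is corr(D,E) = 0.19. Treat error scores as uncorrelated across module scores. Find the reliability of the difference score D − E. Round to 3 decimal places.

Var(D−E) = 1 + 1 − 2·0.19 = 2 − 0.38 = 1.62.
Because errors are independent across components, Cov(Tᵢ,Tⱼ) = Cov(Xᵢ,Xⱼ); the off-diagonal part of the true-score variance is the same as above.
True-score variance = [0.93 + 0.60] − 0.38 = 1.53 − 0.38 = 1.15.
Reliability = 1.15 / 1.62 = 0.710.

0.710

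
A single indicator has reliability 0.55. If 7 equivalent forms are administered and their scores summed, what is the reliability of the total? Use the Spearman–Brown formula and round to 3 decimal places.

0.895

ρ_k = kρ / (1 + (k−1)ρ) = 7·0.55 / (1 + 6·0.55) = 3.850 / 4.300 = 0.895.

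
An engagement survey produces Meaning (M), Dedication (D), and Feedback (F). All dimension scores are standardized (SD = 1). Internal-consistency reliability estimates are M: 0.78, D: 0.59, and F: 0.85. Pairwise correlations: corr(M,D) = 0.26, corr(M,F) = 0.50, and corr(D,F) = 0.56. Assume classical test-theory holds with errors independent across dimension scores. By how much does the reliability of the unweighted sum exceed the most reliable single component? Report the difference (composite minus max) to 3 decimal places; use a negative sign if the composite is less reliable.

Var(sum) = 3 + 2.64 = 5.64; true-score variance = 2.22 + 2.64 = 4.86; composite reliability = 0.8617.
Max component reliability = 0.8500.
Difference = 0.8617 − 0.8500 = 0.012.

0.012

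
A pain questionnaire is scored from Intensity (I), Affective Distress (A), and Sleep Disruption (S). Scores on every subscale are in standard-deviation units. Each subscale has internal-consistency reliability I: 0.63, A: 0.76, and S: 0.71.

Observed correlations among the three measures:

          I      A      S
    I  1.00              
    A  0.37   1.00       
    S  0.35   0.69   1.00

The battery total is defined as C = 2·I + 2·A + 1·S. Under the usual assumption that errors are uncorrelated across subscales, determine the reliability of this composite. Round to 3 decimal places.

0.831

Var(C) = 2² + 2² + 1 + 2·[4·0.37 + 2·0.35 + 2·0.69] = 9 + 7.12 = 16.12.
With uncorrelated errors the cross-covariances are all true-score covariance, so they carry over unchanged; only the diagonal terms shrink to ρᵢσᵢ².
True-score variance = [2²·0.63 + 2²·0.76 + 0.71] + 7.12 = 6.27 + 7.12 = 13.39.
Reliability = 13.39 / 16.12 = 0.831.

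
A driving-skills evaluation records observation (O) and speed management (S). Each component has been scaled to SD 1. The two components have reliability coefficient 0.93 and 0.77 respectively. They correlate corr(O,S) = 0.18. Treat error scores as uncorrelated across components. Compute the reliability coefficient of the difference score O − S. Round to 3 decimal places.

0.817

Var(O−S) = 1 + 1 − 2·0.18 = 2 − 0.36 = 1.64.
Under uncorrelated errors the observed covariances equal the true-score covariances, so only the own-variance terms attenuate.
True-score variance = [0.93 + 0.77] − 0.36 = 1.7 − 0.36 = 1.34.
Reliability = 1.34 / 1.64 = 0.817.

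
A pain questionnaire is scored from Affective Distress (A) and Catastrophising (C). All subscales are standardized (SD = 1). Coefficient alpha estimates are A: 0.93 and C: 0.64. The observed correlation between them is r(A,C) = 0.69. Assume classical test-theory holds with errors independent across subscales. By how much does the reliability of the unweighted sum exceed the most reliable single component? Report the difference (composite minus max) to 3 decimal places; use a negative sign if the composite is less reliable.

Var(sum) = 2 + 1.38 = 3.38; true-score variance = 1.57 + 1.38 = 2.95; composite reliability = 0.8728.
Max component reliability = 0.9300.
Difference = 0.8728 − 0.9300 = -0.057.

-0.057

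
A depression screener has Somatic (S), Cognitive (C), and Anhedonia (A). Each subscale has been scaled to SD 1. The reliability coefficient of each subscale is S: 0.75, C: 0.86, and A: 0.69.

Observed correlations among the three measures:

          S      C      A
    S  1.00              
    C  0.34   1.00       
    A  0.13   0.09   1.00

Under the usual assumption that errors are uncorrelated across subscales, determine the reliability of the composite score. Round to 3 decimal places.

Var(S+C+A) = 3 + 2·[0.34 + 0.13 + 0.09] = 3 + 1.12 = 4.12.
Because errors are independent across components, Cov(Tᵢ,Tⱼ) = Cov(Xᵢ,Xⱼ); the off-diagonal part of the true-score variance is the same as above.
True-score variance = [0.75 + 0.86 + 0.69] + 1.12 = 2.3 + 1.12 = 3.42.
Reliability = 3.42 / 4.12 = 0.830.

0.830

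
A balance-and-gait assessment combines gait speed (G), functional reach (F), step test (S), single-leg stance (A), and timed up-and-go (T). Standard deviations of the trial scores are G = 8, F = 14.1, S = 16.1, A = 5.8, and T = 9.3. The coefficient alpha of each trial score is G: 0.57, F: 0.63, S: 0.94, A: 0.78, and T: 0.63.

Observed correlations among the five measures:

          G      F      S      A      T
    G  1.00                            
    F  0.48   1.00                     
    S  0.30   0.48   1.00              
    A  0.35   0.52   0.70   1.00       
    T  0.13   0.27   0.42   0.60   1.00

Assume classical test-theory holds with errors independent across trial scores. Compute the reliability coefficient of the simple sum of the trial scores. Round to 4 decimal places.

Var(G+F+S+A+T) = 8² + 14.1² + 16.1² + 5.8² + 9.3² + 2·[8·14.1·0.48 + 8·16.1·0.30 + 8·5.8·0.35 + 8·9.3·0.13 + 14.1·16.1·0.48 + 14.1·5.8·0.52 + 14.1·9.3·0.27 + 16.1·5.8·0.70 + 16.1·9.3·0.42 + 5.8·9.3·0.60] = 642.15 + 932.416 = 1574.57.
Because errors are independent across components, Cov(Tᵢ,Tⱼ) = Cov(Xᵢ,Xⱼ); the off-diagonal part of the true-score variance is the same as above.
True-score variance = [8²·0.57 + 14.1²·0.63 + 16.1²·0.94 + 5.8²·0.78 + 9.3²·0.63] + 932.416 = 486.116 + 932.416 = 1418.53.
Reliability = 1418.53 / 1574.57 = 0.9009.

0.9009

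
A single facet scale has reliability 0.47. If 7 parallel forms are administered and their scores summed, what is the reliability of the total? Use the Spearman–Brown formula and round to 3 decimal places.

0.861

ρ_k = kρ / (1 + (k−1)ρ) = 7·0.47 / (1 + 6·0.47) = 3.290 / 3.820 = 0.861.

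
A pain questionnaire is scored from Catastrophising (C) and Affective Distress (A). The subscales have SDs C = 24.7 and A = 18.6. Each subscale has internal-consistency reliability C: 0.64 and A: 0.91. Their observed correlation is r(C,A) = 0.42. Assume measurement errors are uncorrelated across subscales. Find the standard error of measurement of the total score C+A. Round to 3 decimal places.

15.836

Var(total) = 956.05 + 385.913 = 1341.96.
True-score variance = 705.281 + 385.913 = 1091.19, so reliability = 0.8131.
Error variance = 1341.96 − 1091.19 = 250.769; SEM = √250.769 = 15.836.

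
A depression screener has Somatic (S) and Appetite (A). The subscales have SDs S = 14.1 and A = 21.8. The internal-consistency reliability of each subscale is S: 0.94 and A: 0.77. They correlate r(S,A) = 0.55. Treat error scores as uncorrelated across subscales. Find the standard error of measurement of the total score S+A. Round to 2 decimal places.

Var(total) = 674.05 + 338.118 = 1012.17.
True-score variance = 552.816 + 338.118 = 890.934, so reliability = 0.8802.
Error variance = 1012.17 − 890.934 = 121.234; SEM = √121.234 = 11.01.

11.01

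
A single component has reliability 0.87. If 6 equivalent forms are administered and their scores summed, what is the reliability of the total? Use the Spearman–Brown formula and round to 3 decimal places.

0.976

ρ_k = kρ / (1 + (k−1)ρ) = 6·0.87 / (1 + 5·0.87) = 5.220 / 5.350 = 0.976.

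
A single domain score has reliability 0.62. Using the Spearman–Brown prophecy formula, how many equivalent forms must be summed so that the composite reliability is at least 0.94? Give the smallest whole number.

k ≥ ρ*(1−ρ₁)/(ρ₁(1−ρ*)) = 0.94·0.38 / (0.62·0.06) = 9.602.
Smallest integer k = 10.

10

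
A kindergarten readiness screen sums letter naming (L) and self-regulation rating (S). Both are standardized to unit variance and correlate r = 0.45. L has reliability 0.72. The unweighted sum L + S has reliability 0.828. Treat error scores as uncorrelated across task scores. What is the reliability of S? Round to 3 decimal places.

Var(L+S) = 2 + 2·0.45 = 2.900.
True-score variance = ρ_L + ρ_S + 2·0.45, so 0.828 = (0.72 + ρ_S + 0.90) / 2.900.
ρ_S = 0.828·2.900 − 0.72 − 0.90 = 0.781.

0.781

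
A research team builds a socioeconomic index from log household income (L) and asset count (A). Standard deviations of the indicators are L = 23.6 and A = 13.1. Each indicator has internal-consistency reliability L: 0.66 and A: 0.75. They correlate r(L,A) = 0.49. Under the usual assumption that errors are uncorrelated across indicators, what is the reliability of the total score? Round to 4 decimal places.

Var(L+A) = 23.6² + 13.1² + 2·[23.6·13.1·0.49] = 728.57 + 302.977 = 1031.55.
With uncorrelated errors the cross-covariances are all true-score covariance, so they carry over unchanged; only the diagonal terms shrink to ρᵢσᵢ².
True-score variance = [23.6²·0.66 + 13.1²·0.75] + 302.977 = 496.301 + 302.977 = 799.278.
Reliability = 799.278 / 1031.55 = 0.7748.

0.7748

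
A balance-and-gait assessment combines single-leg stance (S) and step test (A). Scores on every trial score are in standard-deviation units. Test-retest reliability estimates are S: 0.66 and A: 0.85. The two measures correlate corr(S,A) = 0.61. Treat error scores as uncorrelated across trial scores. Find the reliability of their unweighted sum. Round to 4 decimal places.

0.8478

Var(S+A) = 2 + 2·[0.61] = 2 + 1.22 = 3.22.
Because errors are independent across components, Cov(Tᵢ,Tⱼ) = Cov(Xᵢ,Xⱼ); the off-diagonal part of the true-score variance is the same as above.
True-score variance = [0.66 + 0.85] + 1.22 = 1.51 + 1.22 = 2.73.
Reliability = 2.73 / 3.22 = 0.8478.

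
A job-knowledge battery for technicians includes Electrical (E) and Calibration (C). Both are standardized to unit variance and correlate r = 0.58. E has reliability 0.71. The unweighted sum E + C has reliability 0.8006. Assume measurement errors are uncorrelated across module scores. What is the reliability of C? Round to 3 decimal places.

Var(E+C) = 2 + 2·0.58 = 3.160.
True-score variance = ρ_E + ρ_C + 2·0.58, so 0.8006 = (0.71 + ρ_C + 1.16) / 3.160.
ρ_C = 0.8006·3.160 − 0.71 − 1.16 = 0.660.

0.660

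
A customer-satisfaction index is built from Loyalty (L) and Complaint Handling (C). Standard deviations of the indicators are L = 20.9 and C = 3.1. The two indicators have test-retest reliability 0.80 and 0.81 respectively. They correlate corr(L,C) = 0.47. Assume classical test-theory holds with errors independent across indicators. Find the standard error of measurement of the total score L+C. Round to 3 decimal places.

Var(total) = 446.42 + 60.9026 = 507.323.
True-score variance = 357.232 + 60.9026 = 418.135, so reliability = 0.8242.
Error variance = 507.323 − 418.135 = 89.1879; SEM = √89.1879 = 9.444.

9.444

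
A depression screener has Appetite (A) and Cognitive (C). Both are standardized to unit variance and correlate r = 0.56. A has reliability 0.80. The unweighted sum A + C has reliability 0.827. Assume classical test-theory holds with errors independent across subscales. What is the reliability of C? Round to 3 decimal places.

Var(A+C) = 2 + 2·0.56 = 3.120.
True-score variance = ρ_A + ρ_C + 2·0.56, so 0.827 = (0.80 + ρ_C + 1.12) / 3.120.
ρ_C = 0.827·3.120 − 0.80 − 1.12 = 0.660.

0.660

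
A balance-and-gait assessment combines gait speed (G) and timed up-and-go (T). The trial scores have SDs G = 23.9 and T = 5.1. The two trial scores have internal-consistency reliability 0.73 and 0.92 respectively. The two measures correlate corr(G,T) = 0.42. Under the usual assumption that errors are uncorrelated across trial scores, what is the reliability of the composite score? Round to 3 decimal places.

Var(G+T) = 23.9² + 5.1² + 2·[23.9·5.1·0.42] = 597.22 + 102.388 = 699.608.
Under uncorrelated errors the observed covariances equal the true-score covariances, so only the own-variance terms attenuate.
True-score variance = [23.9²·0.73 + 5.1²·0.92] + 102.388 = 440.912 + 102.388 = 543.3.
Reliability = 543.3 / 699.608 = 0.777.

0.777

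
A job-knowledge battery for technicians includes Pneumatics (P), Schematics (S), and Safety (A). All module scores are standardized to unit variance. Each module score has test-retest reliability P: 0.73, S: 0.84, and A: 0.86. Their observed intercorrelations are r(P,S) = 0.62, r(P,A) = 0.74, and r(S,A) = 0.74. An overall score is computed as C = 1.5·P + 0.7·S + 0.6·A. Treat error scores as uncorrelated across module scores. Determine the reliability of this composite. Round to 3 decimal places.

0.884

Var(C) = 1.5² + 0.7² + 0.6² + 2·[1.05·0.62 + 0.9·0.74 + 0.42·0.74] = 3.1 + 3.2556 = 6.3556.
Because errors are independent across components, Cov(Tᵢ,Tⱼ) = Cov(Xᵢ,Xⱼ); the off-diagonal part of the true-score variance is the same as above.
True-score variance = [1.5²·0.73 + 0.7²·0.84 + 0.6²·0.86] + 3.2556 = 2.3637 + 3.2556 = 5.6193.
Reliability = 5.6193 / 6.3556 = 0.884.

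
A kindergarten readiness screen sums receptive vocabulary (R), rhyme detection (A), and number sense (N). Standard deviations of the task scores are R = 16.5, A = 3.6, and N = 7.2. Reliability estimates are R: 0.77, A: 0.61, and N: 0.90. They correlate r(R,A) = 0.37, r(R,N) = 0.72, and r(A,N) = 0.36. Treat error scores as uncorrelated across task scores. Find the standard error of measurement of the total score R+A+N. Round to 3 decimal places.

Var(total) = 337.05 + 233.69 = 570.74.
True-score variance = 264.194 + 233.69 = 497.885, so reliability = 0.8723.
Error variance = 570.74 − 497.885 = 72.8559; SEM = √72.8559 = 8.536.

8.536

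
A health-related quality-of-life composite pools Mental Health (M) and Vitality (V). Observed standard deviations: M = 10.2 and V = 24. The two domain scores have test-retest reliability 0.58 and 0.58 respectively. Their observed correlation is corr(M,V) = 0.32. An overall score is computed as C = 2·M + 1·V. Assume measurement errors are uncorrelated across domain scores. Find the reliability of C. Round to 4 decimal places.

0.6808

Var(C) = 2²·10.2² + 24² + 2·[2·10.2·24·0.32] = 992.16 + 313.344 = 1305.5.
With uncorrelated errors the cross-covariances are all true-score covariance, so they carry over unchanged; only the diagonal terms shrink to ρᵢσᵢ².
True-score variance = [2²·10.2²·0.58 + 24²·0.58] + 313.344 = 575.453 + 313.344 = 888.797.
Reliability = 888.797 / 1305.5 = 0.6808.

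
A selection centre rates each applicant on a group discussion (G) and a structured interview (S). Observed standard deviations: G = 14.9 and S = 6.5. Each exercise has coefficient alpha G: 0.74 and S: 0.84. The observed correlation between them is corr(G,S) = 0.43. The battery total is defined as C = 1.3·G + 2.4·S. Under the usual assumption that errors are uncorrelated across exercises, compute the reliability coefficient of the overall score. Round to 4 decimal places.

0.8446

Var(C) = 1.3²·14.9² + 2.4²·6.5² + 2·[3.12·14.9·6.5·0.43] = 618.557 + 259.868 = 878.425.
With uncorrelated errors the cross-covariances are all true-score covariance, so they carry over unchanged; only the diagonal terms shrink to ρᵢσᵢ².
True-score variance = [1.3²·14.9²·0.74 + 2.4²·6.5²·0.84] + 259.868 = 482.068 + 259.868 = 741.936.
Reliability = 741.936 / 878.425 = 0.8446.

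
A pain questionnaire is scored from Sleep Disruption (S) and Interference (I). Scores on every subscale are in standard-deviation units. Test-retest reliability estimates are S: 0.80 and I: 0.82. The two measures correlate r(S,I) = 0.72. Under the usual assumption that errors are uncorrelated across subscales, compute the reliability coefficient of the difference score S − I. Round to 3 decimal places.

Var(S−I) = 1 + 1 − 2·0.72 = 2 − 1.44 = 0.56.
Because errors are independent across components, Cov(Tᵢ,Tⱼ) = Cov(Xᵢ,Xⱼ); the off-diagonal part of the true-score variance is the same as above.
True-score variance = [0.80 + 0.82] − 1.44 = 1.62 − 1.44 = 0.18.
Reliability = 0.18 / 0.56 = 0.321.

0.321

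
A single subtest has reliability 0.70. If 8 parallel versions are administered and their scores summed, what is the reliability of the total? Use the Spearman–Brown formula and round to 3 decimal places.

ρ_k = kρ / (1 + (k−1)ρ) = 8·0.70 / (1 + 7·0.70) = 5.600 / 5.900 = 0.949.

0.949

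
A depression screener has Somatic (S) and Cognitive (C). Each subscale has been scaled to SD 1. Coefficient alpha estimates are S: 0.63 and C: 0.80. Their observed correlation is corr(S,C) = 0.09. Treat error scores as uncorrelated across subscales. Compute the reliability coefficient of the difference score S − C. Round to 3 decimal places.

0.687

Var(S−C) = 1 + 1 − 2·0.09 = 2 − 0.18 = 1.82.
Because errors are independent across components, Cov(Tᵢ,Tⱼ) = Cov(Xᵢ,Xⱼ); the off-diagonal part of the true-score variance is the same as above.
True-score variance = [0.63 + 0.80] − 0.18 = 1.43 − 0.18 = 1.25.
Reliability = 1.25 / 1.82 = 0.687.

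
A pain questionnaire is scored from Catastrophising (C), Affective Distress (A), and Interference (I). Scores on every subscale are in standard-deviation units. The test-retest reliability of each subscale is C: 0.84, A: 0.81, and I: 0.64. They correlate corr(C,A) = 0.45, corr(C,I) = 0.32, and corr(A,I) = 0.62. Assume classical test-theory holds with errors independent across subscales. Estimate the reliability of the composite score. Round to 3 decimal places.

0.877

Var(C+A+I) = 3 + 2·[0.45 + 0.32 + 0.62] = 3 + 2.78 = 5.78.
With uncorrelated errors the cross-covariances are all true-score covariance, so they carry over unchanged; only the diagonal terms shrink to ρᵢσᵢ².
True-score variance = [0.84 + 0.81 + 0.64] + 2.78 = 2.29 + 2.78 = 5.07.
Reliability = 5.07 / 5.78 = 0.877.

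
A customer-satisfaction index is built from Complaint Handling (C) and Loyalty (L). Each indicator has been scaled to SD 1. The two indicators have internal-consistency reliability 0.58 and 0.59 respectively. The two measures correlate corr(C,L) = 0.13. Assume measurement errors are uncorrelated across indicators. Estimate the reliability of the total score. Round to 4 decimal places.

0.6327

Var(C+L) = 2 + 2·[0.13] = 2 + 0.26 = 2.26.
Under uncorrelated errors the observed covariances equal the true-score covariances, so only the own-variance terms attenuate.
True-score variance = [0.58 + 0.59] + 0.26 = 1.17 + 0.26 = 1.43.
Reliability = 1.43 / 2.26 = 0.6327.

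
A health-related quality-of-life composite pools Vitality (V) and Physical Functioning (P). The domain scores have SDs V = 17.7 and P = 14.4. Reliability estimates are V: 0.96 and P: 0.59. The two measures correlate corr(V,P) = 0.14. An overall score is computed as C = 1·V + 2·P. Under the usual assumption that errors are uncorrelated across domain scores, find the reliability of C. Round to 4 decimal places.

Var(C) = 17.7² + 2²·14.4² + 2·[2·17.7·14.4·0.14] = 1142.73 + 142.733 = 1285.46.
Because errors are independent across components, Cov(Tᵢ,Tⱼ) = Cov(Xᵢ,Xⱼ); the off-diagonal part of the true-score variance is the same as above.
True-score variance = [17.7²·0.96 + 2²·14.4²·0.59] + 142.733 = 790.128 + 142.733 = 932.861.
Reliability = 932.861 / 1285.46 = 0.7257.

0.7257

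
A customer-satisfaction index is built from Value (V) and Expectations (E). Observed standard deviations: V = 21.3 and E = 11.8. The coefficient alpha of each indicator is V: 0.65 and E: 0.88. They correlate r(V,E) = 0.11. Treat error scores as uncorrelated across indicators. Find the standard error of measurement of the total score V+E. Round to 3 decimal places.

Var(total) = 592.93 + 55.2948 = 648.225.
True-score variance = 417.43 + 55.2948 = 472.725, so reliability = 0.7293.
Error variance = 648.225 − 472.725 = 175.5; SEM = √175.5 = 13.248.

13.248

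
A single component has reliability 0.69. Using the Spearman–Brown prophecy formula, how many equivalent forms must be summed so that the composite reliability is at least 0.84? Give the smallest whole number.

k ≥ ρ*(1−ρ₁)/(ρ₁(1−ρ*)) = 0.84·0.31 / (0.69·0.16) = 2.359.
Smallest integer k = 3.

3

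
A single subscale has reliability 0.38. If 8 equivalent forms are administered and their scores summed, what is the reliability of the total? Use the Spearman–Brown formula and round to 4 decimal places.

ρ_k = kρ / (1 + (k−1)ρ) = 8·0.38 / (1 + 7·0.38) = 3.040 / 3.660 = 0.8306.

0.8306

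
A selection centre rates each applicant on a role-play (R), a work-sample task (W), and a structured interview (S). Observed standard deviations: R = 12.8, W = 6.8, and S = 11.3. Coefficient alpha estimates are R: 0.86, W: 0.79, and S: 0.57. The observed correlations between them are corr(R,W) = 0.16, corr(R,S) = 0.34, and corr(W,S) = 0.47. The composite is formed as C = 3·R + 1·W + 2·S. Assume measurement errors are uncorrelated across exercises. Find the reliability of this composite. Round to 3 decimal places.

0.847

Var(C) = 3²·12.8² + 6.8² + 2²·11.3² + 2·[3·12.8·6.8·0.16 + 6·12.8·11.3·0.34 + 2·6.8·11.3·0.47] = 2031.56 + 818.149 = 2849.71.
Under uncorrelated errors the observed covariances equal the true-score covariances, so only the own-variance terms attenuate.
True-score variance = [3²·12.8²·0.86 + 6.8²·0.79 + 2²·11.3²·0.57] + 818.149 = 1595.78 + 818.149 = 2413.93.
Reliability = 2413.93 / 2849.71 = 0.847.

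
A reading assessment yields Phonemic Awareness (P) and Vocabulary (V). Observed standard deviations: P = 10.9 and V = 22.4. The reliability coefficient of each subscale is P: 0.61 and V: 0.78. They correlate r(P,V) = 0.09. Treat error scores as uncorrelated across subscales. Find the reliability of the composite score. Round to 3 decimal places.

Var(P+V) = 10.9² + 22.4² + 2·[10.9·22.4·0.09] = 620.57 + 43.9488 = 664.519.
Because errors are independent across components, Cov(Tᵢ,Tⱼ) = Cov(Xᵢ,Xⱼ); the off-diagonal part of the true-score variance is the same as above.
True-score variance = [10.9²·0.61 + 22.4²·0.78] + 43.9488 = 463.847 + 43.9488 = 507.796.
Reliability = 507.796 / 664.519 = 0.764.

0.764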